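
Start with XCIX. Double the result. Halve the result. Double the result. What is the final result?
Convert XCIX (Roman numeral) → 90 + 9 = 99 (decimal)
Start: 99
99 × 2 = 198
198 ÷ 2 = 99
99 × 2 = 198
198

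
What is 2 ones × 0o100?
Convert 2 ones (place-value notation) → 2 (decimal)
Convert 0o100 (octal) → 1×64 = 64 (decimal)
Compute 2 × 64 = 128
128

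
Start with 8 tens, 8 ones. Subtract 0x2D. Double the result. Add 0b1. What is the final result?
Convert 8 tens, 8 ones (place-value notation) → 8×10 + 8 = 88 (decimal)
Start: 88
Convert 0x2D (hexadecimal) → 2×16 + 13 = 45 (decimal)
88 - 45 = 43
43 × 2 = 86
Convert 0b1 (binary) → 1 (decimal)
86 + 1 = 87
87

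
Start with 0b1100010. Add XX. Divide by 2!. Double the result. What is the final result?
Convert 0b1100010 (binary) → 64 + 32 + 2 = 98 (decimal)
Start: 98
Convert XX (Roman numeral) → 10 + 10 = 20 (decimal)
98 + 20 = 118
Convert 2! (factorial) → 2 (decimal)
118 ÷ 2 = 59
59 × 2 = 118
118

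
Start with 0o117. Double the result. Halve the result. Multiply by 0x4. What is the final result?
Convert 0o117 (octal) → 1×64 + 1×8 + 7 = 79 (decimal)
Start: 79
79 × 2 = 158
158 ÷ 2 = 79
Convert 0x4 (hexadecimal) → 4 (decimal)
79 × 4 = 316
316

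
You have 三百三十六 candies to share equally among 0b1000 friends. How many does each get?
Convert 三百三十六 (Chinese numeral) → 3×100 + 3×10 + 6 = 336 (decimal)
Convert 0b1000 (binary) → 8 (decimal)
Compute 336 ÷ 8 = 42
42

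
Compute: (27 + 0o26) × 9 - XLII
Convert 0o26 (octal) → 2×8 + 6 = 22 (decimal)
Convert XLII (Roman numeral) → 40 + 1 + 1 = 42 (decimal)
Expression in decimal: (27 + 22) × 9 - 42
Parentheses first: 27 + 22 = 49
Multiply: 49 × 9 = 441
Subtract: 441 - 42 = 399
399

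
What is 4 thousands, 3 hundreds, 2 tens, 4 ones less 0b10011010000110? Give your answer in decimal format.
Convert 4 thousands, 3 hundreds, 2 tens, 4 ones (place-value notation) → 4×1000 + 3×100 + 2×10 + 4 = 4324 (decimal)
Convert 0b10011010000110 (binary) → 8192 + 1024 + 512 + 128 + 4 + 2 = 9862 (decimal)
Compute 4324 - 9862 = -5538
-5538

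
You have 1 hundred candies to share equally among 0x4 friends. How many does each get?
Convert 1 hundred (place-value notation) → 1×100 = 100 (decimal)
Convert 0x4 (hexadecimal) → 4 (decimal)
Compute 100 ÷ 4 = 25
25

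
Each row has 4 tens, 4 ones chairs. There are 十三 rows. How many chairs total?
Convert 4 tens, 4 ones (place-value notation) → 4×10 + 4 = 44 (decimal)
Convert 十三 (Chinese numeral) → 1×10 + 3 = 13 (decimal)
Compute 44 × 13 = 572
572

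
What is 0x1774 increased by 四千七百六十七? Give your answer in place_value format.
Convert 0x1774 (hexadecimal) → 1×4096 + 7×256 + 7×16 + 4 = 6004 (decimal)
Convert 四千七百六十七 (Chinese numeral) → 4×1000 + 7×100 + 6×10 + 7 = 4767 (decimal)
Compute 6004 + 4767 = 10771
Convert 10771 (decimal) → 10771 = 10×1000 + 7×100 + 7×10 + 1 → 10 thousands, 7 hundreds, 7 tens, 1 one (place-value notation)
10 thousands, 7 hundreds, 7 tens, 1 one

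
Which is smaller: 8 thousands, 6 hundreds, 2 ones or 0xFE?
Convert 8 thousands, 6 hundreds, 2 ones (place-value notation) → 8×1000 + 6×100 + 2 = 8602 (decimal)
Convert 0xFE (hexadecimal) → 15×16 + 14 = 254 (decimal)
Compare 8602 vs 254: smaller = 254
254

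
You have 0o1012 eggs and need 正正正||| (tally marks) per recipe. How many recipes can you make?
Convert 0o1012 (octal) → 1×512 + 1×8 + 2 = 522 (decimal)
Convert 正正正||| (tally marks) → 5 + 5 + 5 + 3 = 18 (decimal)
Compute 522 ÷ 18 = 29
29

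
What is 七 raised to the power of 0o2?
Convert 七 (Chinese numeral) → 7 (decimal)
Convert 0o2 (octal) → 2 (decimal)
Compute 7 ^ 2 = 49
49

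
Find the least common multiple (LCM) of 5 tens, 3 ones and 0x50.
Convert 5 tens, 3 ones (place-value notation) → 5×10 + 3 = 53 (decimal)
Convert 0x50 (hexadecimal) → 5×16 = 80 (decimal)
Compute lcm(53, 80) = 4240
4240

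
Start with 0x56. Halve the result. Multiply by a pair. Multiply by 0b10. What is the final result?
Convert 0x56 (hexadecimal) → 5×16 + 6 = 86 (decimal)
Start: 86
86 ÷ 2 = 43
Convert a pair (colloquial) → 2 (decimal)
43 × 2 = 86
Convert 0b10 (binary) → 2 (decimal)
86 × 2 = 172
172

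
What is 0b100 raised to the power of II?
Convert 0b100 (binary) → 4 (decimal)
Convert II (Roman numeral) → 1 + 1 = 2 (decimal)
Compute 4 ^ 2 = 16
16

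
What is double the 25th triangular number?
The 25th triangular number = 25×26/2 = 325
Compute 325 × 2 = 650
650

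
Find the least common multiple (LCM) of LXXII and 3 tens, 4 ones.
Convert LXXII (Roman numeral) → 50 + 10 + 10 + 1 + 1 = 72 (decimal)
Convert 3 tens, 4 ones (place-value notation) → 3×10 + 4 = 34 (decimal)
Compute lcm(72, 34) = 1224
1224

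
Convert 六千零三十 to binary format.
Convert 六千零三十 (Chinese numeral) → 6×1000 + 3×10 = 6030 (decimal)
Convert 6030 (decimal) → 6030 = 4096 + 1024 + 512 + 256 + 128 + 8 + 4 + 2 → 0b1011110001110 (binary)
0b1011110001110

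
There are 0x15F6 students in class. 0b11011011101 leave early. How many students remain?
Convert 0x15F6 (hexadecimal) → 1×4096 + 5×256 + 15×16 + 6 = 5622 (decimal)
Convert 0b11011011101 (binary) → 1024 + 512 + 128 + 64 + 16 + 8 + 4 + 1 = 1757 (decimal)
Compute 5622 - 1757 = 3865
3865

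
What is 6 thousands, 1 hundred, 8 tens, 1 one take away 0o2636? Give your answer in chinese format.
Convert 6 thousands, 1 hundred, 8 tens, 1 one (place-value notation) → 6×1000 + 1×100 + 8×10 + 1 = 6181 (decimal)
Convert 0o2636 (octal) → 2×512 + 6×64 + 3×8 + 6 = 1438 (decimal)
Compute 6181 - 1438 = 4743
Convert 4743 (decimal) → 4743 = 4×1000 + 7×100 + 4×10 + 3 → 四千七百四十三 (Chinese numeral)
四千七百四十三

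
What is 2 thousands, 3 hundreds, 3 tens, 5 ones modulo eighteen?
Convert 2 thousands, 3 hundreds, 3 tens, 5 ones (place-value notation) → 2×1000 + 3×100 + 3×10 + 5 = 2335 (decimal)
Convert eighteen (English words) → 18 (decimal)
Compute 2335 mod 18 = 13
13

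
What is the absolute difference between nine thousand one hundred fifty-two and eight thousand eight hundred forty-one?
Convert nine thousand one hundred fifty-two (English words) → 9×1000 + 1×100 + 52 = 9152 (decimal)
Convert eight thousand eight hundred forty-one (English words) → 8×1000 + 8×100 + 41 = 8841 (decimal)
Compute |9152 - 8841| = 311
311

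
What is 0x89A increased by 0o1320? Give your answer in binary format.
Convert 0x89A (hexadecimal) → 8×256 + 9×16 + 10 = 2202 (decimal)
Convert 0o1320 (octal) → 1×512 + 3×64 + 2×8 = 720 (decimal)
Compute 2202 + 720 = 2922
Convert 2922 (decimal) → 2922 = 2048 + 512 + 256 + 64 + 32 + 8 + 2 → 0b101101101010 (binary)
0b101101101010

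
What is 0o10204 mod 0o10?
Convert 0o10204 (octal) → 1×4096 + 2×64 + 4 = 4228 (decimal)
Convert 0o10 (octal) → 1×8 = 8 (decimal)
Compute 4228 mod 8 = 4
4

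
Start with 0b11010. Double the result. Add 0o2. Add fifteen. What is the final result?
Convert 0b11010 (binary) → 16 + 8 + 2 = 26 (decimal)
Start: 26
26 × 2 = 52
Convert 0o2 (octal) → 2 (decimal)
52 + 2 = 54
Convert fifteen (English words) → 15 (decimal)
54 + 15 = 69
69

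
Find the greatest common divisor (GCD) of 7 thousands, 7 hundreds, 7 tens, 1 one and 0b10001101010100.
Convert 7 thousands, 7 hundreds, 7 tens, 1 one (place-value notation) → 7×1000 + 7×100 + 7×10 + 1 = 7771 (decimal)
Convert 0b10001101010100 (binary) → 8192 + 512 + 256 + 64 + 16 + 4 = 9044 (decimal)
Compute gcd(7771, 9044) = 19
19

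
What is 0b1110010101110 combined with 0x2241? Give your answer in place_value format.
Convert 0b1110010101110 (binary) → 4096 + 2048 + 1024 + 128 + 32 + 8 + 4 + 2 = 7342 (decimal)
Convert 0x2241 (hexadecimal) → 2×4096 + 2×256 + 4×16 + 1 = 8769 (decimal)
Compute 7342 + 8769 = 16111
Convert 16111 (decimal) → 16111 = 16×1000 + 1×100 + 1×10 + 1 → 16 thousands, 1 hundred, 1 ten, 1 one (place-value notation)
16 thousands, 1 hundred, 1 ten, 1 one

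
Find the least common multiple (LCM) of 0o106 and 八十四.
Convert 0o106 (octal) → 1×64 + 6 = 70 (decimal)
Convert 八十四 (Chinese numeral) → 8×10 + 4 = 84 (decimal)
Compute lcm(70, 84) = 420
420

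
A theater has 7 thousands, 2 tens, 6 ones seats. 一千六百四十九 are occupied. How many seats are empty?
Convert 7 thousands, 2 tens, 6 ones (place-value notation) → 7×1000 + 2×10 + 6 = 7026 (decimal)
Convert 一千六百四十九 (Chinese numeral) → 1×1000 + 6×100 + 4×10 + 9 = 1649 (decimal)
Compute 7026 - 1649 = 5377
5377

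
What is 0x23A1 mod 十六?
Convert 0x23A1 (hexadecimal) → 2×4096 + 3×256 + 10×16 + 1 = 9121 (decimal)
Convert 十六 (Chinese numeral) → 1×10 + 6 = 16 (decimal)
Compute 9121 mod 16 = 1
1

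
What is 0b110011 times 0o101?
Convert 0b110011 (binary) → 32 + 16 + 2 + 1 = 51 (decimal)
Convert 0o101 (octal) → 1×64 + 1 = 65 (decimal)
Compute 51 × 65 = 3315
3315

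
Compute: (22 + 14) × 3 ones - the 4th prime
Convert 3 ones (place-value notation) → 3 (decimal)
Convert the 4th prime (prime index) → 7 (decimal)
Expression in decimal: (22 + 14) × 3 - 7
Parentheses first: 22 + 14 = 36
Multiply: 36 × 3 = 108
Subtract: 108 - 7 = 101
101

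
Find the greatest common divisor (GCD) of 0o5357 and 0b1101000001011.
Convert 0o5357 (octal) → 5×512 + 3×64 + 5×8 + 7 = 2799 (decimal)
Convert 0b1101000001011 (binary) → 4096 + 2048 + 512 + 8 + 2 + 1 = 6667 (decimal)
Compute gcd(2799, 6667) = 1
1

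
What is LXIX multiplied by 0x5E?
Convert LXIX (Roman numeral) → 50 + 10 + 9 = 69 (decimal)
Convert 0x5E (hexadecimal) → 5×16 + 14 = 94 (decimal)
Compute 69 × 94 = 6486
6486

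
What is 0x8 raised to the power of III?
Convert 0x8 (hexadecimal) → 8 (decimal)
Convert III (Roman numeral) → 1 + 1 + 1 = 3 (decimal)
Compute 8 ^ 3 = 512
512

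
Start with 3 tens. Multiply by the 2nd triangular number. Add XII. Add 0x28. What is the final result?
Convert 3 tens (place-value notation) → 3×10 = 30 (decimal)
Start: 30
Convert the 2nd triangular number (triangular index) → 2×3/2 = 3 (decimal)
30 × 3 = 90
Convert XII (Roman numeral) → 10 + 1 + 1 = 12 (decimal)
90 + 12 = 102
Convert 0x28 (hexadecimal) → 2×16 + 8 = 40 (decimal)
102 + 40 = 142
142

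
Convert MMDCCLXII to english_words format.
Convert MMDCCLXII (Roman numeral) → 1000 + 1000 + 500 + 100 + 100 + 50 + 10 + 1 + 1 = 2762 (decimal)
Convert 2762 (decimal) → 2762 = 2×1000 + 7×100 + 62 → two thousand seven hundred sixty-two (English words)
two thousand seven hundred sixty-two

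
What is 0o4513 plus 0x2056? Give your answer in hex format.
Convert 0o4513 (octal) → 4×512 + 5×64 + 1×8 + 3 = 2379 (decimal)
Convert 0x2056 (hexadecimal) → 2×4096 + 5×16 + 6 = 8278 (decimal)
Compute 2379 + 8278 = 10657
Convert 10657 (decimal) → 10657 = 2×4096 + 9×256 + 10×16 + 1 → 0x29A1 (hexadecimal)
0x29A1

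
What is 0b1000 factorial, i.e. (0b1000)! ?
Convert 0b1000 (binary) → 8 (decimal)
Compute 8! = 40320
40320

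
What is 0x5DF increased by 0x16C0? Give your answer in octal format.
Convert 0x5DF (hexadecimal) → 5×256 + 13×16 + 15 = 1503 (decimal)
Convert 0x16C0 (hexadecimal) → 1×4096 + 6×256 + 12×16 = 5824 (decimal)
Compute 1503 + 5824 = 7327
Convert 7327 (decimal) → 7327 = 1×4096 + 6×512 + 2×64 + 3×8 + 7 → 0o16237 (octal)
0o16237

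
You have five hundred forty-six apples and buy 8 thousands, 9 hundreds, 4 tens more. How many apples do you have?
Convert five hundred forty-six (English words) → 5×100 + 46 = 546 (decimal)
Convert 8 thousands, 9 hundreds, 4 tens (place-value notation) → 8×1000 + 9×100 + 4×10 = 8940 (decimal)
Compute 546 + 8940 = 9486
9486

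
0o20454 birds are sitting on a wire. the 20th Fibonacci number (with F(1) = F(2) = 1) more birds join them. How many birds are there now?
Convert 0o20454 (octal) → 2×4096 + 4×64 + 5×8 + 4 = 8492 (decimal)
Convert the 20th Fibonacci number (with F(1) = F(2) = 1) (Fibonacci index) → 6765 (decimal)
Compute 8492 + 6765 = 15257
15257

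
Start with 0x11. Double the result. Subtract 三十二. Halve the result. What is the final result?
Convert 0x11 (hexadecimal) → 1×16 + 1 = 17 (decimal)
Start: 17
17 × 2 = 34
Convert 三十二 (Chinese numeral) → 3×10 + 2 = 32 (decimal)
34 - 32 = 2
2 ÷ 2 = 1
1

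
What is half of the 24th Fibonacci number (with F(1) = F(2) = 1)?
The 24th Fibonacci number (with F(1) = F(2) = 1) = 46368
Compute 46368 ÷ 2 = 23184
23184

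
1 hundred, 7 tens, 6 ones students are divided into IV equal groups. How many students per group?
Convert 1 hundred, 7 tens, 6 ones (place-value notation) → 1×100 + 7×10 + 6 = 176 (decimal)
Convert IV (Roman numeral) → 4 (decimal)
Compute 176 ÷ 4 = 44
44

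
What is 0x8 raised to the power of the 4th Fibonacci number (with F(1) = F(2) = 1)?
Convert 0x8 (hexadecimal) → 8 (decimal)
Convert the 4th Fibonacci number (with F(1) = F(2) = 1) (Fibonacci index) → 1, 1, 2, 3 → 3 (decimal)
Compute 8 ^ 3 = 512
512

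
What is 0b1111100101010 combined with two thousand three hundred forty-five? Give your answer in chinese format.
Convert 0b1111100101010 (binary) → 4096 + 2048 + 1024 + 512 + 256 + 32 + 8 + 2 = 7978 (decimal)
Convert two thousand three hundred forty-five (English words) → 2×1000 + 3×100 + 45 = 2345 (decimal)
Compute 7978 + 2345 = 10323
Convert 10323 (decimal) → 10323 = 1×10000 + 3×100 + 2×10 + 3 → 一万零三百二十三 (Chinese numeral)
一万零三百二十三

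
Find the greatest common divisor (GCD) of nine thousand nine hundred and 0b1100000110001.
Convert nine thousand nine hundred (English words) → 9×1000 + 9×100 = 9900 (decimal)
Convert 0b1100000110001 (binary) → 4096 + 2048 + 32 + 16 + 1 = 6193 (decimal)
Compute gcd(9900, 6193) = 11
11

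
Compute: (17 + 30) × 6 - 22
Parentheses first: 17 + 30 = 47
Multiply: 47 × 6 = 282
Subtract: 282 - 22 = 260
260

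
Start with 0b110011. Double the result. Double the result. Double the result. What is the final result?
Convert 0b110011 (binary) → 32 + 16 + 2 + 1 = 51 (decimal)
Start: 51
51 × 2 = 102
102 × 2 = 204
204 × 2 = 408
408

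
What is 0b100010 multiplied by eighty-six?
Convert 0b100010 (binary) → 32 + 2 = 34 (decimal)
Convert eighty-six (English words) → 86 (decimal)
Compute 34 × 86 = 2924
2924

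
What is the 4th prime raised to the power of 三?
Convert the 4th prime (prime index) → 7 (decimal)
Convert 三 (Chinese numeral) → 3 (decimal)
Compute 7 ^ 3 = 343
343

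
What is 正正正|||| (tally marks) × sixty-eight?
Convert 正正正|||| (tally marks) → 5 + 5 + 5 + 4 = 19 (decimal)
Convert sixty-eight (English words) → 68 (decimal)
Compute 19 × 68 = 1292
1292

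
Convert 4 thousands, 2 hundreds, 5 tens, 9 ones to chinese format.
Convert 4 thousands, 2 hundreds, 5 tens, 9 ones (place-value notation) → 4×1000 + 2×100 + 5×10 + 9 = 4259 (decimal)
Convert 4259 (decimal) → 4259 = 4×1000 + 2×100 + 5×10 + 9 → 四千二百五十九 (Chinese numeral)
四千二百五十九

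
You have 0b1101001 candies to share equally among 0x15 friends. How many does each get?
Convert 0b1101001 (binary) → 64 + 32 + 8 + 1 = 105 (decimal)
Convert 0x15 (hexadecimal) → 1×16 + 5 = 21 (decimal)
Compute 105 ÷ 21 = 5
5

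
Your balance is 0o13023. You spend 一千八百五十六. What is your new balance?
Convert 0o13023 (octal) → 1×4096 + 3×512 + 2×8 + 3 = 5651 (decimal)
Convert 一千八百五十六 (Chinese numeral) → 1×1000 + 8×100 + 5×10 + 6 = 1856 (decimal)
Compute 5651 - 1856 = 3795
3795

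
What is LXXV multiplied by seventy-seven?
Convert LXXV (Roman numeral) → 50 + 10 + 10 + 5 = 75 (decimal)
Convert seventy-seven (English words) → 77 (decimal)
Compute 75 × 77 = 5775
5775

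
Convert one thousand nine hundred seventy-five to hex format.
Convert one thousand nine hundred seventy-five (English words) → 1×1000 + 9×100 + 75 = 1975 (decimal)
Convert 1975 (decimal) → 1975 = 7×256 + 11×16 + 7 → 0x7B7 (hexadecimal)
0x7B7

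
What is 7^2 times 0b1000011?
Convert 7^2 (power) → 49 (decimal)
Convert 0b1000011 (binary) → 64 + 2 + 1 = 67 (decimal)
Compute 49 × 67 = 3283
3283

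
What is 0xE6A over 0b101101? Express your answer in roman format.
Convert 0xE6A (hexadecimal) → 14×256 + 6×16 + 10 = 3690 (decimal)
Convert 0b101101 (binary) → 32 + 8 + 4 + 1 = 45 (decimal)
Compute 3690 ÷ 45 = 82
Convert 82 (decimal) → 82 = 50 + 10 + 10 + 10 + 1 + 1 → LXXXII (Roman numeral)
LXXXII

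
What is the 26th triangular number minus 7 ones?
The 26th triangular number = 26×27/2 = 351
Convert 7 ones (place-value notation) → 7 (decimal)
Compute 351 - 7 = 344
344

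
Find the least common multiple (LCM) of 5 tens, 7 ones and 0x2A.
Convert 5 tens, 7 ones (place-value notation) → 5×10 + 7 = 57 (decimal)
Convert 0x2A (hexadecimal) → 2×16 + 10 = 42 (decimal)
Compute lcm(57, 42) = 798
798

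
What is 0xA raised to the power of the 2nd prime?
Convert 0xA (hexadecimal) → 10 (decimal)
Convert the 2nd prime (prime index) → 3 (decimal)
Compute 10 ^ 3 = 1000
1000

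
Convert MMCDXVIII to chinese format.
Convert MMCDXVIII (Roman numeral) → 1000 + 1000 + 400 + 10 + 5 + 1 + 1 + 1 = 2418 (decimal)
Convert 2418 (decimal) → 2418 = 2×1000 + 4×100 + 1×10 + 8 → 二千四百一十八 (Chinese numeral)
二千四百一十八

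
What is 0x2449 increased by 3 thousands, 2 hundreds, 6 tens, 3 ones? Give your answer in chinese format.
Convert 0x2449 (hexadecimal) → 2×4096 + 4×256 + 4×16 + 9 = 9289 (decimal)
Convert 3 thousands, 2 hundreds, 6 tens, 3 ones (place-value notation) → 3×1000 + 2×100 + 6×10 + 3 = 3263 (decimal)
Compute 9289 + 3263 = 12552
Convert 12552 (decimal) → 12552 = 1×10000 + 2×1000 + 5×100 + 5×10 + 2 → 一万二千五百五十二 (Chinese numeral)
一万二千五百五十二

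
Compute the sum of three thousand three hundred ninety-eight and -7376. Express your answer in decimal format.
Convert three thousand three hundred ninety-eight (English words) → 3×1000 + 3×100 + 98 = 3398 (decimal)
Compute 3398 + -7376 = -3978
-3978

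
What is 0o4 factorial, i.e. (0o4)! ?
Convert 0o4 (octal) → 4 (decimal)
Compute 4! = 24
24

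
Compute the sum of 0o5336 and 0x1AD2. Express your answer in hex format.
Convert 0o5336 (octal) → 5×512 + 3×64 + 3×8 + 6 = 2782 (decimal)
Convert 0x1AD2 (hexadecimal) → 1×4096 + 10×256 + 13×16 + 2 = 6866 (decimal)
Compute 2782 + 6866 = 9648
Convert 9648 (decimal) → 9648 = 2×4096 + 5×256 + 11×16 → 0x25B0 (hexadecimal)
0x25B0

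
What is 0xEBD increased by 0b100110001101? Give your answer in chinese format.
Convert 0xEBD (hexadecimal) → 14×256 + 11×16 + 13 = 3773 (decimal)
Convert 0b100110001101 (binary) → 2048 + 256 + 128 + 8 + 4 + 1 = 2445 (decimal)
Compute 3773 + 2445 = 6218
Convert 6218 (decimal) → 6218 = 6×1000 + 2×100 + 1×10 + 8 → 六千二百一十八 (Chinese numeral)
六千二百一十八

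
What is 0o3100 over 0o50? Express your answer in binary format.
Convert 0o3100 (octal) → 3×512 + 1×64 = 1600 (decimal)
Convert 0o50 (octal) → 5×8 = 40 (decimal)
Compute 1600 ÷ 40 = 40
Convert 40 (decimal) → 40 = 32 + 8 → 0b101000 (binary)
0b101000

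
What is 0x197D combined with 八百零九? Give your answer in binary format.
Convert 0x197D (hexadecimal) → 1×4096 + 9×256 + 7×16 + 13 = 6525 (decimal)
Convert 八百零九 (Chinese numeral) → 8×100 + 9 = 809 (decimal)
Compute 6525 + 809 = 7334
Convert 7334 (decimal) → 7334 = 4096 + 2048 + 1024 + 128 + 32 + 4 + 2 → 0b1110010100110 (binary)
0b1110010100110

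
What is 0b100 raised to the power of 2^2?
Convert 0b100 (binary) → 4 (decimal)
Convert 2^2 (power) → 4 (decimal)
Compute 4 ^ 4 = 256
256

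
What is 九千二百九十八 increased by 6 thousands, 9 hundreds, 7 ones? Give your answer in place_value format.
Convert 九千二百九十八 (Chinese numeral) → 9×1000 + 2×100 + 9×10 + 8 = 9298 (decimal)
Convert 6 thousands, 9 hundreds, 7 ones (place-value notation) → 6×1000 + 9×100 + 7 = 6907 (decimal)
Compute 9298 + 6907 = 16205
Convert 16205 (decimal) → 16205 = 16×1000 + 2×100 + 5 → 16 thousands, 2 hundreds, 5 ones (place-value notation)
16 thousands, 2 hundreds, 5 ones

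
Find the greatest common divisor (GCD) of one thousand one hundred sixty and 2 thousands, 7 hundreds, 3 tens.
Convert one thousand one hundred sixty (English words) → 1×1000 + 1×100 + 60 = 1160 (decimal)
Convert 2 thousands, 7 hundreds, 3 tens (place-value notation) → 2×1000 + 7×100 + 3×10 = 2730 (decimal)
Compute gcd(1160, 2730) = 10
10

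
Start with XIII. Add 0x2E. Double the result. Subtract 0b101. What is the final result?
Convert XIII (Roman numeral) → 10 + 1 + 1 + 1 = 13 (decimal)
Start: 13
Convert 0x2E (hexadecimal) → 2×16 + 14 = 46 (decimal)
13 + 46 = 59
59 × 2 = 118
Convert 0b101 (binary) → 4 + 1 = 5 (decimal)
118 - 5 = 113
113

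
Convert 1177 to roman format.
Convert 1177 (decimal) → 1177 = 1000 + 100 + 50 + 10 + 10 + 5 + 1 + 1 → MCLXXVII (Roman numeral)
MCLXXVII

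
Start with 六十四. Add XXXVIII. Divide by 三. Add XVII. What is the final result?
Convert 六十四 (Chinese numeral) → 6×10 + 4 = 64 (decimal)
Start: 64
Convert XXXVIII (Roman numeral) → 10 + 10 + 10 + 5 + 1 + 1 + 1 = 38 (decimal)
64 + 38 = 102
Convert 三 (Chinese numeral) → 3 (decimal)
102 ÷ 3 = 34
Convert XVII (Roman numeral) → 10 + 5 + 1 + 1 = 17 (decimal)
34 + 17 = 51
51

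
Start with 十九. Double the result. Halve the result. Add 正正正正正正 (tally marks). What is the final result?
Convert 十九 (Chinese numeral) → 1×10 + 9 = 19 (decimal)
Start: 19
19 × 2 = 38
38 ÷ 2 = 19
Convert 正正正正正正 (tally marks) → 5 + 5 + 5 + 5 + 5 + 5 = 30 (decimal)
19 + 30 = 49
49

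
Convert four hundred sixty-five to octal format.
Convert four hundred sixty-five (English words) → 4×100 + 65 = 465 (decimal)
Convert 465 (decimal) → 465 = 7×64 + 2×8 + 1 → 0o721 (octal)
0o721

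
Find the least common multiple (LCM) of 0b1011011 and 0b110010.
Convert 0b1011011 (binary) → 64 + 16 + 8 + 2 + 1 = 91 (decimal)
Convert 0b110010 (binary) → 32 + 16 + 2 = 50 (decimal)
Compute lcm(91, 50) = 4550
4550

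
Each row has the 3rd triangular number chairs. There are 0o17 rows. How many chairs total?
Convert the 3rd triangular number (triangular index) → 3×4/2 = 6 (decimal)
Convert 0o17 (octal) → 1×8 + 7 = 15 (decimal)
Compute 6 × 15 = 90
90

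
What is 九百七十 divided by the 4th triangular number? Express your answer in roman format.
Convert 九百七十 (Chinese numeral) → 9×100 + 7×10 = 970 (decimal)
Convert the 4th triangular number (triangular index) → 4×5/2 = 10 (decimal)
Compute 970 ÷ 10 = 97
Convert 97 (decimal) → 97 = 90 + 5 + 1 + 1 → XCVII (Roman numeral)
XCVII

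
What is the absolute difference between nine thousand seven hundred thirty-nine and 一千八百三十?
Convert nine thousand seven hundred thirty-nine (English words) → 9×1000 + 7×100 + 39 = 9739 (decimal)
Convert 一千八百三十 (Chinese numeral) → 1×1000 + 8×100 + 3×10 = 1830 (decimal)
Compute |9739 - 1830| = 7909
7909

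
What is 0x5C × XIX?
Convert 0x5C (hexadecimal) → 5×16 + 12 = 92 (decimal)
Convert XIX (Roman numeral) → 10 + 9 = 19 (decimal)
Compute 92 × 19 = 1748
1748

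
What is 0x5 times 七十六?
Convert 0x5 (hexadecimal) → 5 (decimal)
Convert 七十六 (Chinese numeral) → 7×10 + 6 = 76 (decimal)
Compute 5 × 76 = 380
380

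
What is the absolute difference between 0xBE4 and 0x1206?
Convert 0xBE4 (hexadecimal) → 11×256 + 14×16 + 4 = 3044 (decimal)
Convert 0x1206 (hexadecimal) → 1×4096 + 2×256 + 6 = 4614 (decimal)
Compute |3044 - 4614| = 1570
1570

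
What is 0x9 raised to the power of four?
Convert 0x9 (hexadecimal) → 9 (decimal)
Convert four (English words) → 4 (decimal)
Compute 9 ^ 4 = 6561
6561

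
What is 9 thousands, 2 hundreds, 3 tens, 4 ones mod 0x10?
Convert 9 thousands, 2 hundreds, 3 tens, 4 ones (place-value notation) → 9×1000 + 2×100 + 3×10 + 4 = 9234 (decimal)
Convert 0x10 (hexadecimal) → 1×16 = 16 (decimal)
Compute 9234 mod 16 = 2
2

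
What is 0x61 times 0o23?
Convert 0x61 (hexadecimal) → 6×16 + 1 = 97 (decimal)
Convert 0o23 (octal) → 2×8 + 3 = 19 (decimal)
Compute 97 × 19 = 1843
1843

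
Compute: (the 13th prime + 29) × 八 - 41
Convert the 13th prime (prime index) → 41 (decimal)
Convert 八 (Chinese numeral) → 8 (decimal)
Expression in decimal: (41 + 29) × 8 - 41
Parentheses first: 41 + 29 = 70
Multiply: 70 × 8 = 560
Subtract: 560 - 41 = 519
519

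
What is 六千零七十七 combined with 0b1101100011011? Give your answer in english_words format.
Convert 六千零七十七 (Chinese numeral) → 6×1000 + 7×10 + 7 = 6077 (decimal)
Convert 0b1101100011011 (binary) → 4096 + 2048 + 512 + 256 + 16 + 8 + 2 + 1 = 6939 (decimal)
Compute 6077 + 6939 = 13016
Convert 13016 (decimal) → 13016 = 13×1000 + 16 → thirteen thousand sixteen (English words)
thirteen thousand sixteen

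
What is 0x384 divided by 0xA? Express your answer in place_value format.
Convert 0x384 (hexadecimal) → 3×256 + 8×16 + 4 = 900 (decimal)
Convert 0xA (hexadecimal) → 10 (decimal)
Compute 900 ÷ 10 = 90
Convert 90 (decimal) → 90 = 9×10 → 9 tens (place-value notation)
9 tens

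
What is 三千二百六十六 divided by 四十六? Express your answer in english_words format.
Convert 三千二百六十六 (Chinese numeral) → 3×1000 + 2×100 + 6×10 + 6 = 3266 (decimal)
Convert 四十六 (Chinese numeral) → 4×10 + 6 = 46 (decimal)
Compute 3266 ÷ 46 = 71
Convert 71 (decimal) → seventy-one (English words)
seventy-one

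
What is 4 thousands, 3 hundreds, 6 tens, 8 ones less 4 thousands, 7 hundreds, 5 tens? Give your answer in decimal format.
Convert 4 thousands, 3 hundreds, 6 tens, 8 ones (place-value notation) → 4×1000 + 3×100 + 6×10 + 8 = 4368 (decimal)
Convert 4 thousands, 7 hundreds, 5 tens (place-value notation) → 4×1000 + 7×100 + 5×10 = 4750 (decimal)
Compute 4368 - 4750 = -382
-382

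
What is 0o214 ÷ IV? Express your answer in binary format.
Convert 0o214 (octal) → 2×64 + 1×8 + 4 = 140 (decimal)
Convert IV (Roman numeral) → 4 (decimal)
Compute 140 ÷ 4 = 35
Convert 35 (decimal) → 35 = 32 + 2 + 1 → 0b100011 (binary)
0b100011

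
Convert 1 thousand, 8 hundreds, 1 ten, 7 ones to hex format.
Convert 1 thousand, 8 hundreds, 1 ten, 7 ones (place-value notation) → 1×1000 + 8×100 + 1×10 + 7 = 1817 (decimal)
Convert 1817 (decimal) → 1817 = 7×256 + 1×16 + 9 → 0x719 (hexadecimal)
0x719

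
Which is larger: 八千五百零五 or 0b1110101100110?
Convert 八千五百零五 (Chinese numeral) → 8×1000 + 5×100 + 5 = 8505 (decimal)
Convert 0b1110101100110 (binary) → 4096 + 2048 + 1024 + 256 + 64 + 32 + 4 + 2 = 7526 (decimal)
Compare 8505 vs 7526: larger = 8505
8505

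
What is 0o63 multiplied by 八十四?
Convert 0o63 (octal) → 6×8 + 3 = 51 (decimal)
Convert 八十四 (Chinese numeral) → 8×10 + 4 = 84 (decimal)
Compute 51 × 84 = 4284
4284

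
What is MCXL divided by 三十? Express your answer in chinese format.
Convert MCXL (Roman numeral) → 1000 + 100 + 40 = 1140 (decimal)
Convert 三十 (Chinese numeral) → 3×10 = 30 (decimal)
Compute 1140 ÷ 30 = 38
Convert 38 (decimal) → 38 = 3×10 + 8 → 三十八 (Chinese numeral)
三十八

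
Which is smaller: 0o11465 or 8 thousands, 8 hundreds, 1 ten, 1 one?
Convert 0o11465 (octal) → 1×4096 + 1×512 + 4×64 + 6×8 + 5 = 4917 (decimal)
Convert 8 thousands, 8 hundreds, 1 ten, 1 one (place-value notation) → 8×1000 + 8×100 + 1×10 + 1 = 8811 (decimal)
Compare 4917 vs 8811: smaller = 4917
4917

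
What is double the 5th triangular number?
The 5th triangular number = 5×6/2 = 15
Compute 15 × 2 = 30
30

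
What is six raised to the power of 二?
Convert six (English words) → 6 (decimal)
Convert 二 (Chinese numeral) → 2 (decimal)
Compute 6 ^ 2 = 36
36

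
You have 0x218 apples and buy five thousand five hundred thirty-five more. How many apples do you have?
Convert 0x218 (hexadecimal) → 2×256 + 1×16 + 8 = 536 (decimal)
Convert five thousand five hundred thirty-five (English words) → 5×1000 + 5×100 + 35 = 5535 (decimal)
Compute 536 + 5535 = 6071
6071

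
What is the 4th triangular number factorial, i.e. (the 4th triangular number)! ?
Convert the 4th triangular number (triangular index) → 4×5/2 = 10 (decimal)
Compute 10! = 3628800
3628800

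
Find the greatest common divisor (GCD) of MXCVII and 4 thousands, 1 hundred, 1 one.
Convert MXCVII (Roman numeral) → 1000 + 90 + 5 + 1 + 1 = 1097 (decimal)
Convert 4 thousands, 1 hundred, 1 one (place-value notation) → 4×1000 + 1×100 + 1 = 4101 (decimal)
Compute gcd(1097, 4101) = 1
1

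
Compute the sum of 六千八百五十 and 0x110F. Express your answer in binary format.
Convert 六千八百五十 (Chinese numeral) → 6×1000 + 8×100 + 5×10 = 6850 (decimal)
Convert 0x110F (hexadecimal) → 1×4096 + 1×256 + 15 = 4367 (decimal)
Compute 6850 + 4367 = 11217
Convert 11217 (decimal) → 11217 = 8192 + 2048 + 512 + 256 + 128 + 64 + 16 + 1 → 0b10101111010001 (binary)
0b10101111010001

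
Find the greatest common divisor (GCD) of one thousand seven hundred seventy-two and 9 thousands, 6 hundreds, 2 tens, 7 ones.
Convert one thousand seven hundred seventy-two (English words) → 1×1000 + 7×100 + 72 = 1772 (decimal)
Convert 9 thousands, 6 hundreds, 2 tens, 7 ones (place-value notation) → 9×1000 + 6×100 + 2×10 + 7 = 9627 (decimal)
Compute gcd(1772, 9627) = 1
1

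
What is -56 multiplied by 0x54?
Convert 0x54 (hexadecimal) → 5×16 + 4 = 84 (decimal)
Compute -56 × 84 = -4704
-4704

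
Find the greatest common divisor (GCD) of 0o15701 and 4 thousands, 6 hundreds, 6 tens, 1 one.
Convert 0o15701 (octal) → 1×4096 + 5×512 + 7×64 + 1 = 7105 (decimal)
Convert 4 thousands, 6 hundreds, 6 tens, 1 one (place-value notation) → 4×1000 + 6×100 + 6×10 + 1 = 4661 (decimal)
Compute gcd(7105, 4661) = 1
1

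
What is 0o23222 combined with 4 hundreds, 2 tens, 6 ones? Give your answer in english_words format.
Convert 0o23222 (octal) → 2×4096 + 3×512 + 2×64 + 2×8 + 2 = 9874 (decimal)
Convert 4 hundreds, 2 tens, 6 ones (place-value notation) → 4×100 + 2×10 + 6 = 426 (decimal)
Compute 9874 + 426 = 10300
Convert 10300 (decimal) → 10300 = 10×1000 + 3×100 → ten thousand three hundred (English words)
ten thousand three hundred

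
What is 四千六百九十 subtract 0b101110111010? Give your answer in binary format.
Convert 四千六百九十 (Chinese numeral) → 4×1000 + 6×100 + 9×10 = 4690 (decimal)
Convert 0b101110111010 (binary) → 2048 + 512 + 256 + 128 + 32 + 16 + 8 + 2 = 3002 (decimal)
Compute 4690 - 3002 = 1688
Convert 1688 (decimal) → 1688 = 1024 + 512 + 128 + 16 + 8 → 0b11010011000 (binary)
0b11010011000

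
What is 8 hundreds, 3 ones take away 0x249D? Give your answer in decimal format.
Convert 8 hundreds, 3 ones (place-value notation) → 8×100 + 3 = 803 (decimal)
Convert 0x249D (hexadecimal) → 2×4096 + 4×256 + 9×16 + 13 = 9373 (decimal)
Compute 803 - 9373 = -8570
-8570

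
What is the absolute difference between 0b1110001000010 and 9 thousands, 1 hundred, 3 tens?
Convert 0b1110001000010 (binary) → 4096 + 2048 + 1024 + 64 + 2 = 7234 (decimal)
Convert 9 thousands, 1 hundred, 3 tens (place-value notation) → 9×1000 + 1×100 + 3×10 = 9130 (decimal)
Compute |7234 - 9130| = 1896
1896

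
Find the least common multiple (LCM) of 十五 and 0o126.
Convert 十五 (Chinese numeral) → 1×10 + 5 = 15 (decimal)
Convert 0o126 (octal) → 1×64 + 2×8 + 6 = 86 (decimal)
Compute lcm(15, 86) = 1290
1290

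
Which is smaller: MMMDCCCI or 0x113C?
Convert MMMDCCCI (Roman numeral) → 1000 + 1000 + 1000 + 500 + 100 + 100 + 100 + 1 = 3801 (decimal)
Convert 0x113C (hexadecimal) → 1×4096 + 1×256 + 3×16 + 12 = 4412 (decimal)
Compare 3801 vs 4412: smaller = 3801
3801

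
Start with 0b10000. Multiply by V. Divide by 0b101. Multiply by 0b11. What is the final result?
Convert 0b10000 (binary) → 16 (decimal)
Start: 16
Convert V (Roman numeral) → 5 (decimal)
16 × 5 = 80
Convert 0b101 (binary) → 4 + 1 = 5 (decimal)
80 ÷ 5 = 16
Convert 0b11 (binary) → 2 + 1 = 3 (decimal)
16 × 3 = 48
48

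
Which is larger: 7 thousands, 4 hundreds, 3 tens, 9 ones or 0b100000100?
Convert 7 thousands, 4 hundreds, 3 tens, 9 ones (place-value notation) → 7×1000 + 4×100 + 3×10 + 9 = 7439 (decimal)
Convert 0b100000100 (binary) → 256 + 4 = 260 (decimal)
Compare 7439 vs 260: larger = 7439
7439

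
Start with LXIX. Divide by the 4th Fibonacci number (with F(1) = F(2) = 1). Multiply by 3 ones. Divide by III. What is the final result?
Convert LXIX (Roman numeral) → 50 + 10 + 9 = 69 (decimal)
Start: 69
Convert the 4th Fibonacci number (with F(1) = F(2) = 1) (Fibonacci index) → 1, 1, 2, 3 → 3 (decimal)
69 ÷ 3 = 23
Convert 3 ones (place-value notation) → 3 (decimal)
23 × 3 = 69
Convert III (Roman numeral) → 1 + 1 + 1 = 3 (decimal)
69 ÷ 3 = 23
23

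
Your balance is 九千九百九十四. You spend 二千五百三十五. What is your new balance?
Convert 九千九百九十四 (Chinese numeral) → 9×1000 + 9×100 + 9×10 + 4 = 9994 (decimal)
Convert 二千五百三十五 (Chinese numeral) → 2×1000 + 5×100 + 3×10 + 5 = 2535 (decimal)
Compute 9994 - 2535 = 7459
7459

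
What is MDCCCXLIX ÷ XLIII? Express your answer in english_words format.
Convert MDCCCXLIX (Roman numeral) → 1000 + 500 + 100 + 100 + 100 + 40 + 9 = 1849 (decimal)
Convert XLIII (Roman numeral) → 40 + 1 + 1 + 1 = 43 (decimal)
Compute 1849 ÷ 43 = 43
Convert 43 (decimal) → forty-three (English words)
forty-three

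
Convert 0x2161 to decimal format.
Convert 0x2161 (hexadecimal) → 2×4096 + 1×256 + 6×16 + 1 = 8545 (decimal)
8545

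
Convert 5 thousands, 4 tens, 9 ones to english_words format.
Convert 5 thousands, 4 tens, 9 ones (place-value notation) → 5×1000 + 4×10 + 9 = 5049 (decimal)
Convert 5049 (decimal) → 5049 = 5×1000 + 49 → five thousand forty-nine (English words)
five thousand forty-nine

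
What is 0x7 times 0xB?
Convert 0x7 (hexadecimal) → 7 (decimal)
Convert 0xB (hexadecimal) → 11 (decimal)
Compute 7 × 11 = 77
77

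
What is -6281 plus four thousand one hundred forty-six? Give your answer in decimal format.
Convert four thousand one hundred forty-six (English words) → 4×1000 + 1×100 + 46 = 4146 (decimal)
Compute -6281 + 4146 = -2135
-2135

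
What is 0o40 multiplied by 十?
Convert 0o40 (octal) → 4×8 = 32 (decimal)
Convert 十 (Chinese numeral) → 1×10 = 10 (decimal)
Compute 32 × 10 = 320
320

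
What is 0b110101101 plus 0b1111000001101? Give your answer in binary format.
Convert 0b110101101 (binary) → 256 + 128 + 32 + 8 + 4 + 1 = 429 (decimal)
Convert 0b1111000001101 (binary) → 4096 + 2048 + 1024 + 512 + 8 + 4 + 1 = 7693 (decimal)
Compute 429 + 7693 = 8122
Convert 8122 (decimal) → 8122 = 4096 + 2048 + 1024 + 512 + 256 + 128 + 32 + 16 + 8 + 2 → 0b1111110111010 (binary)
0b1111110111010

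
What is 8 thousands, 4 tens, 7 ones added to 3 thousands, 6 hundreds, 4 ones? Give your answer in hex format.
Convert 8 thousands, 4 tens, 7 ones (place-value notation) → 8×1000 + 4×10 + 7 = 8047 (decimal)
Convert 3 thousands, 6 hundreds, 4 ones (place-value notation) → 3×1000 + 6×100 + 4 = 3604 (decimal)
Compute 8047 + 3604 = 11651
Convert 11651 (decimal) → 11651 = 2×4096 + 13×256 + 8×16 + 3 → 0x2D83 (hexadecimal)
0x2D83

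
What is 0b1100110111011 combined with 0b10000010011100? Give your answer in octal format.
Convert 0b1100110111011 (binary) → 4096 + 2048 + 256 + 128 + 32 + 16 + 8 + 2 + 1 = 6587 (decimal)
Convert 0b10000010011100 (binary) → 8192 + 128 + 16 + 8 + 4 = 8348 (decimal)
Compute 6587 + 8348 = 14935
Convert 14935 (decimal) → 14935 = 3×4096 + 5×512 + 1×64 + 2×8 + 7 → 0o35127 (octal)
0o35127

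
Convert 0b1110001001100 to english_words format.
Convert 0b1110001001100 (binary) → 4096 + 2048 + 1024 + 64 + 8 + 4 = 7244 (decimal)
Convert 7244 (decimal) → 7244 = 7×1000 + 2×100 + 44 → seven thousand two hundred forty-four (English words)
seven thousand two hundred forty-four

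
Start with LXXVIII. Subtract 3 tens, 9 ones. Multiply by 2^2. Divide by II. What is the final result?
Convert LXXVIII (Roman numeral) → 50 + 10 + 10 + 5 + 1 + 1 + 1 = 78 (decimal)
Start: 78
Convert 3 tens, 9 ones (place-value notation) → 3×10 + 9 = 39 (decimal)
78 - 39 = 39
Convert 2^2 (power) → 4 (decimal)
39 × 4 = 156
Convert II (Roman numeral) → 1 + 1 = 2 (decimal)
156 ÷ 2 = 78
78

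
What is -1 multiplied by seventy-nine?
Convert seventy-nine (English words) → 79 (decimal)
Compute -1 × 79 = -79
-79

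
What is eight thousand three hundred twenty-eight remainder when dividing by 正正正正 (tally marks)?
Convert eight thousand three hundred twenty-eight (English words) → 8×1000 + 3×100 + 28 = 8328 (decimal)
Convert 正正正正 (tally marks) → 5 + 5 + 5 + 5 = 20 (decimal)
Compute 8328 mod 20 = 8
8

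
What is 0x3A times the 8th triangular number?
Convert 0x3A (hexadecimal) → 3×16 + 10 = 58 (decimal)
Convert the 8th triangular number (triangular index) → 8×9/2 = 36 (decimal)
Compute 58 × 36 = 2088
2088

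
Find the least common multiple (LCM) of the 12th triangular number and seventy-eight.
Convert the 12th triangular number (triangular index) → 12×13/2 = 78 (decimal)
Convert seventy-eight (English words) → 78 (decimal)
Compute lcm(78, 78) = 78
78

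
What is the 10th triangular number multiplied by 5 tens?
Convert the 10th triangular number (triangular index) → 10×11/2 = 55 (decimal)
Convert 5 tens (place-value notation) → 5×10 = 50 (decimal)
Compute 55 × 50 = 2750
2750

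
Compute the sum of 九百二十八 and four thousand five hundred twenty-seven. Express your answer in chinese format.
Convert 九百二十八 (Chinese numeral) → 9×100 + 2×10 + 8 = 928 (decimal)
Convert four thousand five hundred twenty-seven (English words) → 4×1000 + 5×100 + 27 = 4527 (decimal)
Compute 928 + 4527 = 5455
Convert 5455 (decimal) → 5455 = 5×1000 + 4×100 + 5×10 + 5 → 五千四百五十五 (Chinese numeral)
五千四百五十五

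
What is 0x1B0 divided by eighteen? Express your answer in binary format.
Convert 0x1B0 (hexadecimal) → 1×256 + 11×16 = 432 (decimal)
Convert eighteen (English words) → 18 (decimal)
Compute 432 ÷ 18 = 24
Convert 24 (decimal) → 24 = 16 + 8 → 0b11000 (binary)
0b11000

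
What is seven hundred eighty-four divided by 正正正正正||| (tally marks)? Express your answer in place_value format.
Convert seven hundred eighty-four (English words) → 7×100 + 84 = 784 (decimal)
Convert 正正正正正||| (tally marks) → 5 + 5 + 5 + 5 + 5 + 3 = 28 (decimal)
Compute 784 ÷ 28 = 28
Convert 28 (decimal) → 28 = 2×10 + 8 → 2 tens, 8 ones (place-value notation)
2 tens, 8 ones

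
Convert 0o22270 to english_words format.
Convert 0o22270 (octal) → 2×4096 + 2×512 + 2×64 + 7×8 = 9400 (decimal)
Convert 9400 (decimal) → 9400 = 9×1000 + 4×100 → nine thousand four hundred (English words)
nine thousand four hundred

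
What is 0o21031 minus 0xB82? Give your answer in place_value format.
Convert 0o21031 (octal) → 2×4096 + 1×512 + 3×8 + 1 = 8729 (decimal)
Convert 0xB82 (hexadecimal) → 11×256 + 8×16 + 2 = 2946 (decimal)
Compute 8729 - 2946 = 5783
Convert 5783 (decimal) → 5783 = 5×1000 + 7×100 + 8×10 + 3 → 5 thousands, 7 hundreds, 8 tens, 3 ones (place-value notation)
5 thousands, 7 hundreds, 8 tens, 3 ones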